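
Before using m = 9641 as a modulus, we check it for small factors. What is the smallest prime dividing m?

9641 is odd.
Digit sum 20, not divisible by 3.
Ends in 1: not divisible by 5.
7: 9641 = 7·1377 + 2
11: 9641 = 11·876 + 5
13: 9641 = 13·741 + 8
17: 9641 = 17·567 + 2
19: 9641 = 19·507 + 8
23: 9641 = 23·419 + 4
29: 9641 = 29·332 + 13
31: 9641 = 31·311

31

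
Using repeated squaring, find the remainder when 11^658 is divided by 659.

1

11^1 ≡ 11 (mod 659)
11^2 ≡ 11^2 = 121 ≡ 121 (mod 659)
11^4 ≡ 121^2 = 14641 ≡ 143 (mod 659)
11^8 ≡ 143^2 = 20449 ≡ 20 (mod 659)
11^16 ≡ 20^2 = 400 ≡ 400 (mod 659)
11^32 ≡ 400^2 = 160000 ≡ 522 (mod 659)
11^64 ≡ 522^2 = 272484 ≡ 317 (mod 659)
11^128 ≡ 317^2 = 100489 ≡ 321 (mod 659)
11^256 ≡ 321^2 = 103041 ≡ 237 (mod 659)
11^512 ≡ 237^2 = 56169 ≡ 154 (mod 659)
658 = 512 + 128 + 16 + 2 in binary powers of 2.
So 11^658 ≡ 154 · 321 · 400 · 121 ≡ 1 (mod 659).
Since the result is 1, base 11 gives no evidence that 659 is composite.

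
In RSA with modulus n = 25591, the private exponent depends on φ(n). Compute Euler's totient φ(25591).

25272

Factor: 25591 = 157 · 163.
φ(25591) = (157−1) · (163−1) = 156 · 162 = 25272.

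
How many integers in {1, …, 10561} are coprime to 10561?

Factor: 10561 = 59 · 179.
φ(10561) = (59−1) · (179−1) = 58 · 178 = 10324.

10324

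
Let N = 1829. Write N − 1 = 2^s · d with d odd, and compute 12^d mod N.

1543

1829 − 1 = 1828 = 2^2 · 457, so d = 457.
12^1 ≡ 12 (mod 1829)
12^2 ≡ 12^2 = 144 ≡ 144 (mod 1829)
12^4 ≡ 144^2 = 20736 ≡ 617 (mod 1829)
12^8 ≡ 617^2 = 380689 ≡ 257 (mod 1829)
12^16 ≡ 257^2 = 66049 ≡ 205 (mod 1829)
12^32 ≡ 205^2 = 42025 ≡ 1787 (mod 1829)
12^64 ≡ 1787^2 = 3193369 ≡ 1764 (mod 1829)
12^128 ≡ 1764^2 = 3111696 ≡ 567 (mod 1829)
12^256 ≡ 567^2 = 321489 ≡ 1414 (mod 1829)
457 = 256 + 128 + 64 + 8 + 1 in binary powers of 2.
So 12^457 ≡ 1414 · 567 · 1764 · 257 · 12 ≡ 1543 (mod 1829).
Squaring chain: 1543 → 1320; never reaches −1, so base 12 is a Miller–Rabin witness that 1829 is composite.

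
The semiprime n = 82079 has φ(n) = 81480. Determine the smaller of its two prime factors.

211

φ(n) = (p−1)(q−1) = n − (p+q) + 1, so p + q = 82079 − 81480 + 1 = 600.
p and q are the roots of t² − 600t + 82079 = 0.
Discriminant: 600² − 4·82079 = 360000 − 328316 = 31684; √31684 = 178.
q = (600 − 178)/2 = 211, p = (600 + 178)/2 = 389.
Check: 211 · 389 = 82079.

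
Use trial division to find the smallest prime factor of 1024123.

1024123 is odd.
Digit sum 13, not divisible by 3.
Ends in 3: not divisible by 5.
7: 1024123 = 7·146303 + 2
11: 1024123 = 11·93102 + 1
13: 1024123 = 13·78778 + 9
17: 1024123 = 17·60242 + 9
19: 1024123 = 19·53901 + 4
23: 1024123 = 23·44527 + 2
29: 1024123 = 29·35314 + 17
31: 1024123 = 31·33036 + 7
37: 1024123 = 37·27679

37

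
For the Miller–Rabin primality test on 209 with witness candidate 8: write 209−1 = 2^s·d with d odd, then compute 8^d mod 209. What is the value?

209 − 1 = 208 = 2^4 · 13, so d = 13.
8^1 ≡ 8 (mod 209)
8^2 ≡ 8^2 = 64 ≡ 64 (mod 209)
8^4 ≡ 64^2 = 4096 ≡ 125 (mod 209)
8^8 ≡ 125^2 = 15625 ≡ 159 (mod 209)
13 = 8 + 4 + 1 in binary powers of 2.
So 8^13 ≡ 159 · 125 · 8 ≡ 160 (mod 209).
Squaring chain: 160 → 102 → 163 → 26; never reaches −1, so base 8 is a Miller–Rabin witness that 209 is composite.

160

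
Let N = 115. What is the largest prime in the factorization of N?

23

115 = 5 · 23
23 is prime.
So 115 = 5 · 23; the largest prime factor is 23.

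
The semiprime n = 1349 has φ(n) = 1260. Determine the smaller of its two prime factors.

19

φ(n) = (p−1)(q−1) = n − (p+q) + 1, so p + q = 1349 − 1260 + 1 = 90.
p and q are the roots of t² − 90t + 1349 = 0.
Discriminant: 90² − 4·1349 = 8100 − 5396 = 2704; √2704 = 52.
q = (90 − 52)/2 = 19, p = (90 + 52)/2 = 71.
Check: 19 · 71 = 1349.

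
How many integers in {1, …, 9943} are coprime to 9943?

Factor: 9943 = 61 · 163.
φ(9943) = (61−1) · (163−1) = 60 · 162 = 9720.

9720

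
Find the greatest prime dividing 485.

97

485 = 5 · 97
97 is prime.
So 485 = 5 · 97; the largest prime factor is 97.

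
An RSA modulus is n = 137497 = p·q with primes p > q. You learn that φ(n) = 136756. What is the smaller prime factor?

359

φ(n) = (p−1)(q−1) = n − (p+q) + 1, so p + q = 137497 − 136756 + 1 = 742.
p and q are the roots of t² − 742t + 137497 = 0.
Discriminant: 742² − 4·137497 = 550564 − 549988 = 576; √576 = 24.
q = (742 − 24)/2 = 359, p = (742 + 24)/2 = 383.
Check: 359 · 383 = 137497.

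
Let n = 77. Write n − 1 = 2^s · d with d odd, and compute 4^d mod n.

25

77 − 1 = 76 = 2^2 · 19, so d = 19.
4^1 ≡ 4 (mod 77)
4^2 ≡ 4^2 = 16 ≡ 16 (mod 77)
4^4 ≡ 16^2 = 256 ≡ 25 (mod 77)
4^8 ≡ 25^2 = 625 ≡ 9 (mod 77)
4^16 ≡ 9^2 = 81 ≡ 4 (mod 77)
19 = 16 + 2 + 1 in binary powers of 2.
So 4^19 ≡ 4 · 16 · 4 ≡ 25 (mod 77).
Squaring chain: 25 → 9; never reaches −1, so base 4 is a Miller–Rabin witness that 77 is composite.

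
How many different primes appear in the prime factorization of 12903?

12903 = 3 · 4301
4301 = 11 · 391
391 = 17 · 23
12903 = 3 · 11 · 17 · 23, which has 4 distinct prime factors.

4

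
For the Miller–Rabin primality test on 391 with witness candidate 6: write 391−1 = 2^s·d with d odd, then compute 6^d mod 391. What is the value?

386

391 − 1 = 390 = 2^1 · 195, so d = 195.
6^1 ≡ 6 (mod 391)
6^2 ≡ 6^2 = 36 ≡ 36 (mod 391)
6^4 ≡ 36^2 = 1296 ≡ 123 (mod 391)
6^8 ≡ 123^2 = 15129 ≡ 271 (mod 391)
6^16 ≡ 271^2 = 73441 ≡ 324 (mod 391)
6^32 ≡ 324^2 = 104976 ≡ 188 (mod 391)
6^64 ≡ 188^2 = 35344 ≡ 154 (mod 391)
6^128 ≡ 154^2 = 23716 ≡ 256 (mod 391)
195 = 128 + 64 + 2 + 1 in binary powers of 2.
So 6^195 ≡ 256 · 154 · 36 · 6 ≡ 386 (mod 391).
Squaring chain: 386; never reaches −1, so base 6 is a Miller–Rabin witness that 391 is composite.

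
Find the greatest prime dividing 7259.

61

7259 = 7 · 1037
1037 = 17 · 61
61 is prime.
So 7259 = 7 · 17 · 61; the largest prime factor is 61.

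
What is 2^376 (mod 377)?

94

2^1 ≡ 2 (mod 377)
2^2 ≡ 2^2 = 4 ≡ 4 (mod 377)
2^4 ≡ 4^2 = 16 ≡ 16 (mod 377)
2^8 ≡ 16^2 = 256 ≡ 256 (mod 377)
2^16 ≡ 256^2 = 65536 ≡ 315 (mod 377)
2^32 ≡ 315^2 = 99225 ≡ 74 (mod 377)
2^64 ≡ 74^2 = 5476 ≡ 198 (mod 377)
2^128 ≡ 198^2 = 39204 ≡ 373 (mod 377)
2^256 ≡ 373^2 = 139129 ≡ 16 (mod 377)
376 = 256 + 64 + 32 + 16 + 8 in binary powers of 2.
So 2^376 ≡ 16 · 198 · 74 · 315 · 256 ≡ 94 (mod 377).
Since 94 ≠ 1, base 2 is a Fermat witness: 377 is composite.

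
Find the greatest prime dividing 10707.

10707 = 3 · 3569
3569 = 43 · 83
83 is prime.
So 10707 = 3 · 43 · 83; the largest prime factor is 83.

83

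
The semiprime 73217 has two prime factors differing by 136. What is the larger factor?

347

Since p = q + 136, we have 73217 = q(q + 136), so q² + 136q − 73217 = 0.
Discriminant: 136² + 4·73217 = 18496 + 292868 = 311364; √311364 = 558.
q = (−136 + 558)/2 = 211, and p = q + 136 = 347.
Check: 211 · 347 = 73217.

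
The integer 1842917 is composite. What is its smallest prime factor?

47

1842917 is odd.
Digit sum 32, not divisible by 3.
Ends in 7: not divisible by 5.
7: 1842917 = 7·263273 + 6
11: 1842917 = 11·167537 + 10
13: 1842917 = 13·141762 + 11
17: 1842917 = 17·108406 + 15
19: 1842917 = 19·96995 + 12
23: 1842917 = 23·80126 + 19
29: 1842917 = 29·63548 + 25
31: 1842917 = 31·59448 + 29
37: 1842917 = 37·49808 + 21
41: 1842917 = 41·44949 + 8
43: 1842917 = 43·42858 + 23
47: 1842917 = 47·39211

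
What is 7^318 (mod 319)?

7^1 ≡ 7 (mod 319)
7^2 ≡ 7^2 = 49 ≡ 49 (mod 319)
7^4 ≡ 49^2 = 2401 ≡ 168 (mod 319)
7^8 ≡ 168^2 = 28224 ≡ 152 (mod 319)
7^16 ≡ 152^2 = 23104 ≡ 136 (mod 319)
7^32 ≡ 136^2 = 18496 ≡ 313 (mod 319)
7^64 ≡ 313^2 = 97969 ≡ 36 (mod 319)
7^128 ≡ 36^2 = 1296 ≡ 20 (mod 319)
7^256 ≡ 20^2 = 400 ≡ 81 (mod 319)
318 = 256 + 32 + 16 + 8 + 4 + 2 in binary powers of 2.
So 7^318 ≡ 81 · 313 · 136 · 152 · 168 · 49 ≡ 53 (mod 319).
Since 53 ≠ 1, base 7 is a Fermat witness: 319 is composite.

53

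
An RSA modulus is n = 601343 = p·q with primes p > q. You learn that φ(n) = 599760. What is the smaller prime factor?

631

φ(n) = (p−1)(q−1) = n − (p+q) + 1, so p + q = 601343 − 599760 + 1 = 1584.
p and q are the roots of t² − 1584t + 601343 = 0.
Discriminant: 1584² − 4·601343 = 2509056 − 2405372 = 103684; √103684 = 322.
q = (1584 − 322)/2 = 631, p = (1584 + 322)/2 = 953.
Check: 631 · 953 = 601343.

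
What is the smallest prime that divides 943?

23

943 is odd.
Digit sum 16, not divisible by 3.
Ends in 3: not divisible by 5.
7: 943 = 7·134 + 5
11: 943 = 11·85 + 8
13: 943 = 13·72 + 7
17: 943 = 17·55 + 8
19: 943 = 19·49 + 12
23: 943 = 23·41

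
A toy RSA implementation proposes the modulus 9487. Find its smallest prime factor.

9487 is odd.
Digit sum 28, not divisible by 3.
Ends in 7: not divisible by 5.
7: 9487 = 7·1355 + 2
11: 9487 = 11·862 + 5
13: 9487 = 13·729 + 10
17: 9487 = 17·558 + 1
19: 9487 = 19·499 + 6
23: 9487 = 23·412 + 11
29: 9487 = 29·327 + 4
31: 9487 = 31·306 + 1
37: 9487 = 37·256 + 15
41: 9487 = 41·231 + 16
43: 9487 = 43·220 + 27
47: 9487 = 47·201 + 40
53: 9487 = 53·179

53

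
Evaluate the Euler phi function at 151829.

Factor: 151829 = 19 · 61 · 131.
φ(151829) = (19−1) · (61−1) · (131−1) = 18 · 60 · 130 = 140400.

140400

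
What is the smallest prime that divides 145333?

145333 is odd.
Digit sum 19, not divisible by 3.
Ends in 3: not divisible by 5.
7: 145333 = 7·20761 + 6
11: 145333 = 11·13212 + 1
13: 145333 = 13·11179 + 6
17: 145333 = 17·8549

17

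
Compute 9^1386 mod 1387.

1

9^1 ≡ 9 (mod 1387)
9^2 ≡ 9^2 = 81 ≡ 81 (mod 1387)
9^4 ≡ 81^2 = 6561 ≡ 1013 (mod 1387)
9^8 ≡ 1013^2 = 1026169 ≡ 1176 (mod 1387)
9^16 ≡ 1176^2 = 1382976 ≡ 137 (mod 1387)
9^32 ≡ 137^2 = 18769 ≡ 738 (mod 1387)
9^64 ≡ 738^2 = 544644 ≡ 940 (mod 1387)
9^128 ≡ 940^2 = 883600 ≡ 81 (mod 1387)
9^256 ≡ 81^2 = 6561 ≡ 1013 (mod 1387)
9^512 ≡ 1013^2 = 1026169 ≡ 1176 (mod 1387)
9^1024 ≡ 1176^2 = 1382976 ≡ 137 (mod 1387)
1386 = 1024 + 256 + 64 + 32 + 8 + 2 in binary powers of 2.
So 9^1386 ≡ 137 · 1013 · 940 · 738 · 1176 · 81 ≡ 1 (mod 1387).
Since the result is 1, base 9 gives no evidence that 1387 is composite.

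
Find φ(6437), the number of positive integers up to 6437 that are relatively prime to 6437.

Factor: 6437 = 41 · 157.
φ(6437) = (41−1) · (157−1) = 40 · 156 = 6240.

6240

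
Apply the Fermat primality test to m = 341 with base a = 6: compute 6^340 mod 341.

56

6^1 ≡ 6 (mod 341)
6^2 ≡ 6^2 = 36 ≡ 36 (mod 341)
6^4 ≡ 36^2 = 1296 ≡ 273 (mod 341)
6^8 ≡ 273^2 = 74529 ≡ 191 (mod 341)
6^16 ≡ 191^2 = 36481 ≡ 335 (mod 341)
6^32 ≡ 335^2 = 112225 ≡ 36 (mod 341)
6^64 ≡ 36^2 = 1296 ≡ 273 (mod 341)
6^128 ≡ 273^2 = 74529 ≡ 191 (mod 341)
6^256 ≡ 191^2 = 36481 ≡ 335 (mod 341)
340 = 256 + 64 + 16 + 4 in binary powers of 2.
So 6^340 ≡ 335 · 273 · 335 · 273 ≡ 56 (mod 341).
Since 56 ≠ 1, base 6 is a Fermat witness: 341 is composite.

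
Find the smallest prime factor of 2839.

2839 is odd.
Digit sum 22, not divisible by 3.
Ends in 9: not divisible by 5.
7: 2839 = 7·405 + 4
11: 2839 = 11·258 + 1
13: 2839 = 13·218 + 5
17: 2839 = 17·167

17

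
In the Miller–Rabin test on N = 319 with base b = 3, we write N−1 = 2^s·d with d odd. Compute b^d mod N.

279

319 − 1 = 318 = 2^1 · 159, so d = 159.
3^1 ≡ 3 (mod 319)
3^2 ≡ 3^2 = 9 ≡ 9 (mod 319)
3^4 ≡ 9^2 = 81 ≡ 81 (mod 319)
3^8 ≡ 81^2 = 6561 ≡ 181 (mod 319)
3^16 ≡ 181^2 = 32761 ≡ 223 (mod 319)
3^32 ≡ 223^2 = 49729 ≡ 284 (mod 319)
3^64 ≡ 284^2 = 80656 ≡ 268 (mod 319)
3^128 ≡ 268^2 = 71824 ≡ 49 (mod 319)
159 = 128 + 16 + 8 + 4 + 2 + 1 in binary powers of 2.
So 3^159 ≡ 49 · 223 · 181 · 81 · 9 · 3 ≡ 279 (mod 319).
Squaring chain: 279; never reaches −1, so base 3 is a Miller–Rabin witness that 319 is composite.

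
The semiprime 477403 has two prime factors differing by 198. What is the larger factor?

797

Since p = q + 198, we have 477403 = q(q + 198), so q² + 198q − 477403 = 0.
Discriminant: 198² + 4·477403 = 39204 + 1909612 = 1948816; √1948816 = 1396.
q = (−198 + 1396)/2 = 599, and p = q + 198 = 797.
Check: 599 · 797 = 477403.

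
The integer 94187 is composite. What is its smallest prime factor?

97

94187 is odd.
Digit sum 29, not divisible by 3.
Ends in 7: not divisible by 5.
7: 94187 = 7·13455 + 2
11: 94187 = 11·8562 + 5
13: 94187 = 13·7245 + 2
17: 94187 = 17·5540 + 7
19: 94187 = 19·4957 + 4
23: 94187 = 23·4095 + 2
29: 94187 = 29·3247 + 24
31: 94187 = 31·3038 + 9
37: 94187 = 37·2545 + 22
41: 94187 = 41·2297 + 10
43: 94187 = 43·2190 + 17
47: 94187 = 47·2003 + 46
53: 94187 = 53·1777 + 6
59: 94187 = 59·1596 + 23
61: 94187 = 61·1544 + 3
67: 94187 = 67·1405 + 52
71: 94187 = 71·1326 + 41
73: 94187 = 73·1290 + 17
79: 94187 = 79·1192 + 19
83: 94187 = 83·1134 + 65
89: 94187 = 89·1058 + 25
97: 94187 = 97·971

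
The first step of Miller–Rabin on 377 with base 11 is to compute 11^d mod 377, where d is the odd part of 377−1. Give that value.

305

377 − 1 = 376 = 2^3 · 47, so d = 47.
11^1 ≡ 11 (mod 377)
11^2 ≡ 11^2 = 121 ≡ 121 (mod 377)
11^4 ≡ 121^2 = 14641 ≡ 315 (mod 377)
11^8 ≡ 315^2 = 99225 ≡ 74 (mod 377)
11^16 ≡ 74^2 = 5476 ≡ 198 (mod 377)
11^32 ≡ 198^2 = 39204 ≡ 373 (mod 377)
47 = 32 + 8 + 4 + 2 + 1 in binary powers of 2.
So 11^47 ≡ 373 · 74 · 315 · 121 · 11 ≡ 305 (mod 377).
Squaring chain: 305 → 283 → 165; never reaches −1, so base 11 is a Miller–Rabin witness that 377 is composite.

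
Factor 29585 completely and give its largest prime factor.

29585 = 5 · 5917
5917 = 61 · 97
97 is prime.
So 29585 = 5 · 61 · 97; the largest prime factor is 97.

97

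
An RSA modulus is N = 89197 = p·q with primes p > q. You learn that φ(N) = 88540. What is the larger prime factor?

φ(n) = (p−1)(q−1) = n − (p+q) + 1, so p + q = 89197 − 88540 + 1 = 658.
p and q are the roots of t² − 658t + 89197 = 0.
Discriminant: 658² − 4·89197 = 432964 − 356788 = 76176; √76176 = 276.
q = (658 − 276)/2 = 191, p = (658 + 276)/2 = 467.
Check: 191 · 467 = 89197.

467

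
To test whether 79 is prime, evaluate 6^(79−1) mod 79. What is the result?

6^1 ≡ 6 (mod 79)
6^2 ≡ 6^2 = 36 ≡ 36 (mod 79)
6^4 ≡ 36^2 = 1296 ≡ 32 (mod 79)
6^8 ≡ 32^2 = 1024 ≡ 76 (mod 79)
6^16 ≡ 76^2 = 5776 ≡ 9 (mod 79)
6^32 ≡ 9^2 = 81 ≡ 2 (mod 79)
6^64 ≡ 2^2 = 4 ≡ 4 (mod 79)
78 = 64 + 8 + 4 + 2 in binary powers of 2.
So 6^78 ≡ 4 · 76 · 32 · 36 ≡ 1 (mod 79).
Since the result is 1, base 6 gives no evidence that 79 is composite.

1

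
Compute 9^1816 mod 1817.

9^1 ≡ 9 (mod 1817)
9^2 ≡ 9^2 = 81 ≡ 81 (mod 1817)
9^4 ≡ 81^2 = 6561 ≡ 1110 (mod 1817)
9^8 ≡ 1110^2 = 1232100 ≡ 174 (mod 1817)
9^16 ≡ 174^2 = 30276 ≡ 1204 (mod 1817)
9^32 ≡ 1204^2 = 1449616 ≡ 1467 (mod 1817)
9^64 ≡ 1467^2 = 2152089 ≡ 761 (mod 1817)
9^128 ≡ 761^2 = 579121 ≡ 1315 (mod 1817)
9^256 ≡ 1315^2 = 1729225 ≡ 1258 (mod 1817)
9^512 ≡ 1258^2 = 1582564 ≡ 1774 (mod 1817)
9^1024 ≡ 1774^2 = 3147076 ≡ 32 (mod 1817)
1816 = 1024 + 512 + 256 + 16 + 8 in binary powers of 2.
So 9^1816 ≡ 32 · 1774 · 1258 · 1204 · 174 ≡ 1021 (mod 1817).
Since 1021 ≠ 1, base 9 is a Fermat witness: 1817 is composite.

1021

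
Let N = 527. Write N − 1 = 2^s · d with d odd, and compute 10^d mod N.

527 − 1 = 526 = 2^1 · 263, so d = 263.
10^1 ≡ 10 (mod 527)
10^2 ≡ 10^2 = 100 ≡ 100 (mod 527)
10^4 ≡ 100^2 = 10000 ≡ 514 (mod 527)
10^8 ≡ 514^2 = 264196 ≡ 169 (mod 527)
10^16 ≡ 169^2 = 28561 ≡ 103 (mod 527)
10^32 ≡ 103^2 = 10609 ≡ 69 (mod 527)
10^64 ≡ 69^2 = 4761 ≡ 18 (mod 527)
10^128 ≡ 18^2 = 324 ≡ 324 (mod 527)
10^256 ≡ 324^2 = 104976 ≡ 103 (mod 527)
263 = 256 + 4 + 2 + 1 in binary powers of 2.
So 10^263 ≡ 103 · 514 · 100 · 10 ≡ 107 (mod 527).
Squaring chain: 107; never reaches −1, so base 10 is a Miller–Rabin witness that 527 is composite.

107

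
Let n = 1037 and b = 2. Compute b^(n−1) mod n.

815

2^1 ≡ 2 (mod 1037)
2^2 ≡ 2^2 = 4 ≡ 4 (mod 1037)
2^4 ≡ 4^2 = 16 ≡ 16 (mod 1037)
2^8 ≡ 16^2 = 256 ≡ 256 (mod 1037)
2^16 ≡ 256^2 = 65536 ≡ 205 (mod 1037)
2^32 ≡ 205^2 = 42025 ≡ 545 (mod 1037)
2^64 ≡ 545^2 = 297025 ≡ 443 (mod 1037)
2^128 ≡ 443^2 = 196249 ≡ 256 (mod 1037)
2^256 ≡ 256^2 = 65536 ≡ 205 (mod 1037)
2^512 ≡ 205^2 = 42025 ≡ 545 (mod 1037)
2^1024 ≡ 545^2 = 297025 ≡ 443 (mod 1037)
1036 = 1024 + 8 + 4 in binary powers of 2.
So 2^1036 ≡ 443 · 256 · 16 ≡ 815 (mod 1037).
Since 815 ≠ 1, base 2 is a Fermat witness: 1037 is composite.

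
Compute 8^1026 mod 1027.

168

8^1 ≡ 8 (mod 1027)
8^2 ≡ 8^2 = 64 ≡ 64 (mod 1027)
8^4 ≡ 64^2 = 4096 ≡ 1015 (mod 1027)
8^8 ≡ 1015^2 = 1030225 ≡ 144 (mod 1027)
8^16 ≡ 144^2 = 20736 ≡ 196 (mod 1027)
8^32 ≡ 196^2 = 38416 ≡ 417 (mod 1027)
8^64 ≡ 417^2 = 173889 ≡ 326 (mod 1027)
8^128 ≡ 326^2 = 106276 ≡ 495 (mod 1027)
8^256 ≡ 495^2 = 245025 ≡ 599 (mod 1027)
8^512 ≡ 599^2 = 358801 ≡ 378 (mod 1027)
8^1024 ≡ 378^2 = 142884 ≡ 131 (mod 1027)
1026 = 1024 + 2 in binary powers of 2.
So 8^1026 ≡ 131 · 64 ≡ 168 (mod 1027).
Since 168 ≠ 1, base 8 is a Fermat witness: 1027 is composite.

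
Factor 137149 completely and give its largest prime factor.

89

137149 = 23 · 5963
5963 = 67 · 89
89 is prime.
So 137149 = 23 · 67 · 89; the largest prime factor is 89.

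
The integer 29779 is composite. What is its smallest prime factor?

97

29779 is odd.
Digit sum 34, not divisible by 3.
Ends in 9: not divisible by 5.
7: 29779 = 7·4254 + 1
11: 29779 = 11·2707 + 2
13: 29779 = 13·2290 + 9
17: 29779 = 17·1751 + 12
19: 29779 = 19·1567 + 6
23: 29779 = 23·1294 + 17
29: 29779 = 29·1026 + 25
31: 29779 = 31·960 + 19
37: 29779 = 37·804 + 31
41: 29779 = 41·726 + 13
43: 29779 = 43·692 + 23
47: 29779 = 47·633 + 28
53: 29779 = 53·561 + 46
59: 29779 = 59·504 + 43
61: 29779 = 61·488 + 11
67: 29779 = 67·444 + 31
71: 29779 = 71·419 + 30
73: 29779 = 73·407 + 68
79: 29779 = 79·376 + 75
83: 29779 = 83·358 + 65
89: 29779 = 89·334 + 53
97: 29779 = 97·307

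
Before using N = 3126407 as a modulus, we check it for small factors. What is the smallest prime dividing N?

3126407 is odd.
Digit sum 23, not divisible by 3.
Ends in 7: not divisible by 5.
7: 3126407 = 7·446629 + 4
11: 3126407 = 11·284218 + 9
13: 3126407 = 13·240492 + 11
17: 3126407 = 17·183906 + 5
19: 3126407 = 19·164547 + 14
23: 3126407 = 23·135930 + 17
29: 3126407 = 29·107807 + 4
31: 3126407 = 31·100851 + 26
37: 3126407 = 37·84497 + 18
41: 3126407 = 41·76253 + 34
43: 3126407 = 43·72707 + 6
47: 3126407 = 47·66519 + 14
53: 3126407 = 53·58988 + 43
59: 3126407 = 59·52989 + 56
61: 3126407 = 61·51252 + 35
67: 3126407 = 67·46662 + 53
71: 3126407 = 71·44033 + 64
73: 3126407 = 73·42827 + 36
79: 3126407 = 79·39574 + 61
83: 3126407 = 83·37667 + 46
89: 3126407 = 89·35128 + 15
97: 3126407 = 97·32231

97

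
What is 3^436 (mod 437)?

3^1 ≡ 3 (mod 437)
3^2 ≡ 3^2 = 9 ≡ 9 (mod 437)
3^4 ≡ 9^2 = 81 ≡ 81 (mod 437)
3^8 ≡ 81^2 = 6561 ≡ 6 (mod 437)
3^16 ≡ 6^2 = 36 ≡ 36 (mod 437)
3^32 ≡ 36^2 = 1296 ≡ 422 (mod 437)
3^64 ≡ 422^2 = 178084 ≡ 225 (mod 437)
3^128 ≡ 225^2 = 50625 ≡ 370 (mod 437)
3^256 ≡ 370^2 = 136900 ≡ 119 (mod 437)
436 = 256 + 128 + 32 + 16 + 4 in binary powers of 2.
So 3^436 ≡ 119 · 370 · 422 · 36 · 81 ≡ 347 (mod 437).
Since 347 ≠ 1, base 3 is a Fermat witness: 437 is composite.

347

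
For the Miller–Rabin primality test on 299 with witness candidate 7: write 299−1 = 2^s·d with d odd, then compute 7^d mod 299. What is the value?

299 − 1 = 298 = 2^1 · 149, so d = 149.
7^1 ≡ 7 (mod 299)
7^2 ≡ 7^2 = 49 ≡ 49 (mod 299)
7^4 ≡ 49^2 = 2401 ≡ 9 (mod 299)
7^8 ≡ 9^2 = 81 ≡ 81 (mod 299)
7^16 ≡ 81^2 = 6561 ≡ 282 (mod 299)
7^32 ≡ 282^2 = 79524 ≡ 289 (mod 299)
7^64 ≡ 289^2 = 83521 ≡ 100 (mod 299)
7^128 ≡ 100^2 = 10000 ≡ 133 (mod 299)
149 = 128 + 16 + 4 + 1 in binary powers of 2.
So 7^149 ≡ 133 · 282 · 9 · 7 ≡ 180 (mod 299).
Squaring chain: 180; never reaches −1, so base 7 is a Miller–Rabin witness that 299 is composite.

180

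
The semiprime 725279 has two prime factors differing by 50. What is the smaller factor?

Since p = q + 50, we have 725279 = q(q + 50), so q² + 50q − 725279 = 0.
Discriminant: 50² + 4·725279 = 2500 + 2901116 = 2903616; √2903616 = 1704.
q = (−50 + 1704)/2 = 827, and p = q + 50 = 877.
Check: 827 · 877 = 725279.

827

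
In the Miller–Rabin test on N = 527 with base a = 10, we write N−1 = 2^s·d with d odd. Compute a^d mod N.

107

527 − 1 = 526 = 2^1 · 263, so d = 263.
10^1 ≡ 10 (mod 527)
10^2 ≡ 10^2 = 100 ≡ 100 (mod 527)
10^4 ≡ 100^2 = 10000 ≡ 514 (mod 527)
10^8 ≡ 514^2 = 264196 ≡ 169 (mod 527)
10^16 ≡ 169^2 = 28561 ≡ 103 (mod 527)
10^32 ≡ 103^2 = 10609 ≡ 69 (mod 527)
10^64 ≡ 69^2 = 4761 ≡ 18 (mod 527)
10^128 ≡ 18^2 = 324 ≡ 324 (mod 527)
10^256 ≡ 324^2 = 104976 ≡ 103 (mod 527)
263 = 256 + 4 + 2 + 1 in binary powers of 2.
So 10^263 ≡ 103 · 514 · 100 · 10 ≡ 107 (mod 527).
Squaring chain: 107; never reaches −1, so base 10 is a Miller–Rabin witness that 527 is composite.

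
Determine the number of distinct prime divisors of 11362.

4

11362 = 2 · 5681
5681 = 13 · 437
437 = 19 · 23
11362 = 2 · 13 · 19 · 23, which has 4 distinct prime factors.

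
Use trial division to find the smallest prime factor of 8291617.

83

8291617 is odd.
Digit sum 34, not divisible by 3.
Ends in 7: not divisible by 5.
7: 8291617 = 7·1184516 + 5
11: 8291617 = 11·753783 + 4
13: 8291617 = 13·637816 + 9
17: 8291617 = 17·487742 + 3
19: 8291617 = 19·436400 + 17
23: 8291617 = 23·360505 + 2
29: 8291617 = 29·285917 + 24
31: 8291617 = 31·267471 + 16
37: 8291617 = 37·224097 + 28
41: 8291617 = 41·202234 + 23
43: 8291617 = 43·192828 + 13
47: 8291617 = 47·176417 + 18
53: 8291617 = 53·156445 + 32
59: 8291617 = 59·140535 + 52
61: 8291617 = 61·135928 + 9
67: 8291617 = 67·123755 + 32
71: 8291617 = 71·116783 + 24
73: 8291617 = 73·113583 + 58
79: 8291617 = 79·104957 + 14
83: 8291617 = 83·99899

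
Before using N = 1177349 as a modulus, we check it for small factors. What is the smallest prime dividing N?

31

1177349 is odd.
Digit sum 32, not divisible by 3.
Ends in 9: not divisible by 5.
7: 1177349 = 7·168192 + 5
11: 1177349 = 11·107031 + 8
13: 1177349 = 13·90565 + 4
17: 1177349 = 17·69255 + 14
19: 1177349 = 19·61965 + 14
23: 1177349 = 23·51189 + 2
29: 1177349 = 29·40598 + 7
31: 1177349 = 31·37979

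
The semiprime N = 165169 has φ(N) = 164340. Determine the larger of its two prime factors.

499

φ(n) = (p−1)(q−1) = n − (p+q) + 1, so p + q = 165169 − 164340 + 1 = 830.
p and q are the roots of t² − 830t + 165169 = 0.
Discriminant: 830² − 4·165169 = 688900 − 660676 = 28224; √28224 = 168.
q = (830 − 168)/2 = 331, p = (830 + 168)/2 = 499.
Check: 331 · 499 = 165169.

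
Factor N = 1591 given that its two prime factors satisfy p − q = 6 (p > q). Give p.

Since p = q + 6, we have 1591 = q(q + 6), so q² + 6q − 1591 = 0.
Discriminant: 6² + 4·1591 = 36 + 6364 = 6400; √6400 = 80.
q = (−6 + 80)/2 = 37, and p = q + 6 = 43.
Check: 37 · 43 = 1591.

43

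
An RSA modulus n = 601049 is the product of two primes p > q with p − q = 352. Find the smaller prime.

Since p = q + 352, we have 601049 = q(q + 352), so q² + 352q − 601049 = 0.
Discriminant: 352² + 4·601049 = 123904 + 2404196 = 2528100; √2528100 = 1590.
q = (−352 + 1590)/2 = 619, and p = q + 352 = 971.
Check: 619 · 971 = 601049.

619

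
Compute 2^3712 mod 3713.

1076

2^1 ≡ 2 (mod 3713)
2^2 ≡ 2^2 = 4 ≡ 4 (mod 3713)
2^4 ≡ 4^2 = 16 ≡ 16 (mod 3713)
2^8 ≡ 16^2 = 256 ≡ 256 (mod 3713)
2^16 ≡ 256^2 = 65536 ≡ 2415 (mod 3713)
2^32 ≡ 2415^2 = 5832225 ≡ 2815 (mod 3713)
2^64 ≡ 2815^2 = 7924225 ≡ 683 (mod 3713)
2^128 ≡ 683^2 = 466489 ≡ 2364 (mod 3713)
2^256 ≡ 2364^2 = 5588496 ≡ 431 (mod 3713)
2^512 ≡ 431^2 = 185761 ≡ 111 (mod 3713)
2^1024 ≡ 111^2 = 12321 ≡ 1182 (mod 3713)
2^2048 ≡ 1182^2 = 1397124 ≡ 1036 (mod 3713)
3712 = 2048 + 1024 + 512 + 128 in binary powers of 2.
So 2^3712 ≡ 1036 · 1182 · 111 · 2364 ≡ 1076 (mod 3713).
Since 1076 ≠ 1, base 2 is a Fermat witness: 3713 is composite.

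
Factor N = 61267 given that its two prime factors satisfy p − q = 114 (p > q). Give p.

Since p = q + 114, we have 61267 = q(q + 114), so q² + 114q − 61267 = 0.
Discriminant: 114² + 4·61267 = 12996 + 245068 = 258064; √258064 = 508.
q = (−114 + 508)/2 = 197, and p = q + 114 = 311.
Check: 197 · 311 = 61267.

311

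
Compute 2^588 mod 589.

163

2^1 ≡ 2 (mod 589)
2^2 ≡ 2^2 = 4 ≡ 4 (mod 589)
2^4 ≡ 4^2 = 16 ≡ 16 (mod 589)
2^8 ≡ 16^2 = 256 ≡ 256 (mod 589)
2^16 ≡ 256^2 = 65536 ≡ 157 (mod 589)
2^32 ≡ 157^2 = 24649 ≡ 500 (mod 589)
2^64 ≡ 500^2 = 250000 ≡ 264 (mod 589)
2^128 ≡ 264^2 = 69696 ≡ 194 (mod 589)
2^256 ≡ 194^2 = 37636 ≡ 529 (mod 589)
2^512 ≡ 529^2 = 279841 ≡ 66 (mod 589)
588 = 512 + 64 + 8 + 4 in binary powers of 2.
So 2^588 ≡ 66 · 264 · 256 · 16 ≡ 163 (mod 589).
Since 163 ≠ 1, base 2 is a Fermat witness: 589 is composite.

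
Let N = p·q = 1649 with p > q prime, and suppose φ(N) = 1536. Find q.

φ(n) = (p−1)(q−1) = n − (p+q) + 1, so p + q = 1649 − 1536 + 1 = 114.
p and q are the roots of t² − 114t + 1649 = 0.
Discriminant: 114² − 4·1649 = 12996 − 6596 = 6400; √6400 = 80.
q = (114 − 80)/2 = 17, p = (114 + 80)/2 = 97.
Check: 17 · 97 = 1649.

17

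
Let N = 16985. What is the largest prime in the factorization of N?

16985 = 5 · 3397
3397 = 43 · 79
79 is prime.
So 16985 = 5 · 43 · 79; the largest prime factor is 79.

79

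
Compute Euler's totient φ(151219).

142560

Factor: 151219 = 37 · 61 · 67.
φ(151219) = (37−1) · (61−1) · (67−1) = 36 · 60 · 66 = 142560.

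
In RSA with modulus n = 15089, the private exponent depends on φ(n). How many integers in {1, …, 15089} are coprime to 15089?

Factor: 15089 = 79 · 191.
φ(15089) = (79−1) · (191−1) = 78 · 190 = 14820.

14820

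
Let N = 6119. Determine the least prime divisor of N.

29

6119 is odd.
Digit sum 17, not divisible by 3.
Ends in 9: not divisible by 5.
7: 6119 = 7·874 + 1
11: 6119 = 11·556 + 3
13: 6119 = 13·470 + 9
17: 6119 = 17·359 + 16
19: 6119 = 19·322 + 1
23: 6119 = 23·266 + 1
29: 6119 = 29·211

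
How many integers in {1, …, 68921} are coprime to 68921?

67240

Factor: 68921 = 41^3.
φ(68921) = 41^2·(41−1) = 67240.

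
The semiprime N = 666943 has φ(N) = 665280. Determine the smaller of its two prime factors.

φ(n) = (p−1)(q−1) = n − (p+q) + 1, so p + q = 666943 − 665280 + 1 = 1664.
p and q are the roots of t² − 1664t + 666943 = 0.
Discriminant: 1664² − 4·666943 = 2768896 − 2667772 = 101124; √101124 = 318.
q = (1664 − 318)/2 = 673, p = (1664 + 318)/2 = 991.
Check: 673 · 991 = 666943.

673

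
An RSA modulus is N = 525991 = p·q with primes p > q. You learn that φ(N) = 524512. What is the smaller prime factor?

φ(n) = (p−1)(q−1) = n − (p+q) + 1, so p + q = 525991 − 524512 + 1 = 1480.
p and q are the roots of t² − 1480t + 525991 = 0.
Discriminant: 1480² − 4·525991 = 2190400 − 2103964 = 86436; √86436 = 294.
q = (1480 − 294)/2 = 593, p = (1480 + 294)/2 = 887.
Check: 593 · 887 = 525991.

593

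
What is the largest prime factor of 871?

67

871 = 13 · 67
67 is prime.
So 871 = 13 · 67; the largest prime factor is 67.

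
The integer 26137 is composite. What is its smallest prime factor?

59

26137 is odd.
Digit sum 19, not divisible by 3.
Ends in 7: not divisible by 5.
7: 26137 = 7·3733 + 6
11: 26137 = 11·2376 + 1
13: 26137 = 13·2010 + 7
17: 26137 = 17·1537 + 8
19: 26137 = 19·1375 + 12
23: 26137 = 23·1136 + 9
29: 26137 = 29·901 + 8
31: 26137 = 31·843 + 4
37: 26137 = 37·706 + 15
41: 26137 = 41·637 + 20
43: 26137 = 43·607 + 36
47: 26137 = 47·556 + 5
53: 26137 = 53·493 + 8
59: 26137 = 59·443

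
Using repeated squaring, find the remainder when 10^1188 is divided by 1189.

10^1 ≡ 10 (mod 1189)
10^2 ≡ 10^2 = 100 ≡ 100 (mod 1189)
10^4 ≡ 100^2 = 10000 ≡ 488 (mod 1189)
10^8 ≡ 488^2 = 238144 ≡ 344 (mod 1189)
10^16 ≡ 344^2 = 118336 ≡ 625 (mod 1189)
10^32 ≡ 625^2 = 390625 ≡ 633 (mod 1189)
10^64 ≡ 633^2 = 400689 ≡ 1185 (mod 1189)
10^128 ≡ 1185^2 = 1404225 ≡ 16 (mod 1189)
10^256 ≡ 16^2 = 256 ≡ 256 (mod 1189)
10^512 ≡ 256^2 = 65536 ≡ 141 (mod 1189)
10^1024 ≡ 141^2 = 19881 ≡ 857 (mod 1189)
1188 = 1024 + 128 + 32 + 4 in binary powers of 2.
So 10^1188 ≡ 857 · 16 · 633 · 488 ≡ 426 (mod 1189).
Since 426 ≠ 1, base 10 is a Fermat witness: 1189 is composite.

426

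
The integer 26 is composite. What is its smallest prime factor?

2

26 is even: 2 divides it.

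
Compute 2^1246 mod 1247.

173

2^1 ≡ 2 (mod 1247)
2^2 ≡ 2^2 = 4 ≡ 4 (mod 1247)
2^4 ≡ 4^2 = 16 ≡ 16 (mod 1247)
2^8 ≡ 16^2 = 256 ≡ 256 (mod 1247)
2^16 ≡ 256^2 = 65536 ≡ 692 (mod 1247)
2^32 ≡ 692^2 = 478864 ≡ 16 (mod 1247)
2^64 ≡ 16^2 = 256 ≡ 256 (mod 1247)
2^128 ≡ 256^2 = 65536 ≡ 692 (mod 1247)
2^256 ≡ 692^2 = 478864 ≡ 16 (mod 1247)
2^512 ≡ 16^2 = 256 ≡ 256 (mod 1247)
2^1024 ≡ 256^2 = 65536 ≡ 692 (mod 1247)
1246 = 1024 + 128 + 64 + 16 + 8 + 4 + 2 in binary powers of 2.
So 2^1246 ≡ 692 · 692 · 256 · 692 · 256 · 16 · 4 ≡ 173 (mod 1247).
Since 173 ≠ 1, base 2 is a Fermat witness: 1247 is composite.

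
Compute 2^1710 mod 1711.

265

2^1 ≡ 2 (mod 1711)
2^2 ≡ 2^2 = 4 ≡ 4 (mod 1711)
2^4 ≡ 4^2 = 16 ≡ 16 (mod 1711)
2^8 ≡ 16^2 = 256 ≡ 256 (mod 1711)
2^16 ≡ 256^2 = 65536 ≡ 518 (mod 1711)
2^32 ≡ 518^2 = 268324 ≡ 1408 (mod 1711)
2^64 ≡ 1408^2 = 1982464 ≡ 1126 (mod 1711)
2^128 ≡ 1126^2 = 1267876 ≡ 25 (mod 1711)
2^256 ≡ 25^2 = 625 ≡ 625 (mod 1711)
2^512 ≡ 625^2 = 390625 ≡ 517 (mod 1711)
2^1024 ≡ 517^2 = 267289 ≡ 373 (mod 1711)
1710 = 1024 + 512 + 128 + 32 + 8 + 4 + 2 in binary powers of 2.
So 2^1710 ≡ 373 · 517 · 25 · 1408 · 256 · 16 · 4 ≡ 265 (mod 1711).
Since 265 ≠ 1, base 2 is a Fermat witness: 1711 is composite.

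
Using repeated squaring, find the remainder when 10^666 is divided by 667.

10^1 ≡ 10 (mod 667)
10^2 ≡ 10^2 = 100 ≡ 100 (mod 667)
10^4 ≡ 100^2 = 10000 ≡ 662 (mod 667)
10^8 ≡ 662^2 = 438244 ≡ 25 (mod 667)
10^16 ≡ 25^2 = 625 ≡ 625 (mod 667)
10^32 ≡ 625^2 = 390625 ≡ 430 (mod 667)
10^64 ≡ 430^2 = 184900 ≡ 141 (mod 667)
10^128 ≡ 141^2 = 19881 ≡ 538 (mod 667)
10^256 ≡ 538^2 = 289444 ≡ 633 (mod 667)
10^512 ≡ 633^2 = 400689 ≡ 489 (mod 667)
666 = 512 + 128 + 16 + 8 + 2 in binary powers of 2.
So 10^666 ≡ 489 · 538 · 625 · 25 · 100 ≡ 236 (mod 667).
Since 236 ≠ 1, base 10 is a Fermat witness: 667 is composite.

236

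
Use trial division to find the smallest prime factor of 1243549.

29

1243549 is odd.
Digit sum 28, not divisible by 3.
Ends in 9: not divisible by 5.
7: 1243549 = 7·177649 + 6
11: 1243549 = 11·113049 + 10
13: 1243549 = 13·95657 + 8
17: 1243549 = 17·73149 + 16
19: 1243549 = 19·65449 + 18
23: 1243549 = 23·54067 + 8
29: 1243549 = 29·42881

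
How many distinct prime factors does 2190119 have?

3

2190119 = 31^2 · 2279
2279 = 43 · 53
2190119 = 31^2 · 43 · 53, which has 3 distinct prime factors.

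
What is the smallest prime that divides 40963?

13

40963 is odd.
Digit sum 22, not divisible by 3.
Ends in 3: not divisible by 5.
7: 40963 = 7·5851 + 6
11: 40963 = 11·3723 + 10
13: 40963 = 13·3151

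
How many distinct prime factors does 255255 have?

6

255255 = 3 · 85085
85085 = 5 · 17017
17017 = 7 · 2431
2431 = 11 · 221
221 = 13 · 17
255255 = 3 · 5 · 7 · 11 · 13 · 17, which has 6 distinct prime factors.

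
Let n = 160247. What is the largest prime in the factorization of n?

71

160247 = 37 · 4331
4331 = 61 · 71
71 is prime.
So 160247 = 37 · 61 · 71; the largest prime factor is 71.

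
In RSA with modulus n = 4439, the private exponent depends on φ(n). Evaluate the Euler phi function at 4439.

4224

Factor: 4439 = 23 · 193.
φ(4439) = (23−1) · (193−1) = 22 · 192 = 4224.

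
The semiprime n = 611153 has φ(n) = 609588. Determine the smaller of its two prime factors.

φ(n) = (p−1)(q−1) = n − (p+q) + 1, so p + q = 611153 − 609588 + 1 = 1566.
p and q are the roots of t² − 1566t + 611153 = 0.
Discriminant: 1566² − 4·611153 = 2452356 − 2444612 = 7744; √7744 = 88.
q = (1566 − 88)/2 = 739, p = (1566 + 88)/2 = 827.
Check: 739 · 827 = 611153.

739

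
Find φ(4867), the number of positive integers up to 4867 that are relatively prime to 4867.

Factor: 4867 = 31 · 157.
φ(4867) = (31−1) · (157−1) = 30 · 156 = 4680.

4680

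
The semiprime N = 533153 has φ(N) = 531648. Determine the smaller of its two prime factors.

569

φ(n) = (p−1)(q−1) = n − (p+q) + 1, so p + q = 533153 − 531648 + 1 = 1506.
p and q are the roots of t² − 1506t + 533153 = 0.
Discriminant: 1506² − 4·533153 = 2268036 − 2132612 = 135424; √135424 = 368.
q = (1506 − 368)/2 = 569, p = (1506 + 368)/2 = 937.
Check: 569 · 937 = 533153.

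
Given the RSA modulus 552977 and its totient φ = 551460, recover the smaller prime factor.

607

φ(n) = (p−1)(q−1) = n − (p+q) + 1, so p + q = 552977 − 551460 + 1 = 1518.
p and q are the roots of t² − 1518t + 552977 = 0.
Discriminant: 1518² − 4·552977 = 2304324 − 2211908 = 92416; √92416 = 304.
q = (1518 − 304)/2 = 607, p = (1518 + 304)/2 = 911.
Check: 607 · 911 = 552977.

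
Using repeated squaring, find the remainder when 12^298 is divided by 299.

12^1 ≡ 12 (mod 299)
12^2 ≡ 12^2 = 144 ≡ 144 (mod 299)
12^4 ≡ 144^2 = 20736 ≡ 105 (mod 299)
12^8 ≡ 105^2 = 11025 ≡ 261 (mod 299)
12^16 ≡ 261^2 = 68121 ≡ 248 (mod 299)
12^32 ≡ 248^2 = 61504 ≡ 209 (mod 299)
12^64 ≡ 209^2 = 43681 ≡ 27 (mod 299)
12^128 ≡ 27^2 = 729 ≡ 131 (mod 299)
12^256 ≡ 131^2 = 17161 ≡ 118 (mod 299)
298 = 256 + 32 + 8 + 2 in binary powers of 2.
So 12^298 ≡ 118 · 209 · 261 · 144 ≡ 196 (mod 299).
Since 196 ≠ 1, base 12 is a Fermat witness: 299 is composite.

196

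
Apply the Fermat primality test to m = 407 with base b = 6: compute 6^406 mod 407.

6^1 ≡ 6 (mod 407)
6^2 ≡ 6^2 = 36 ≡ 36 (mod 407)
6^4 ≡ 36^2 = 1296 ≡ 75 (mod 407)
6^8 ≡ 75^2 = 5625 ≡ 334 (mod 407)
6^16 ≡ 334^2 = 111556 ≡ 38 (mod 407)
6^32 ≡ 38^2 = 1444 ≡ 223 (mod 407)
6^64 ≡ 223^2 = 49729 ≡ 75 (mod 407)
6^128 ≡ 75^2 = 5625 ≡ 334 (mod 407)
6^256 ≡ 334^2 = 111556 ≡ 38 (mod 407)
406 = 256 + 128 + 16 + 4 + 2 in binary powers of 2.
So 6^406 ≡ 38 · 334 · 38 · 75 · 36 ≡ 258 (mod 407).
Since 258 ≠ 1, base 6 is a Fermat witness: 407 is composite.

258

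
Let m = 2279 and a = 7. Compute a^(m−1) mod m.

982

7^1 ≡ 7 (mod 2279)
7^2 ≡ 7^2 = 49 ≡ 49 (mod 2279)
7^4 ≡ 49^2 = 2401 ≡ 122 (mod 2279)
7^8 ≡ 122^2 = 14884 ≡ 1210 (mod 2279)
7^16 ≡ 1210^2 = 1464100 ≡ 982 (mod 2279)
7^32 ≡ 982^2 = 964324 ≡ 307 (mod 2279)
7^64 ≡ 307^2 = 94249 ≡ 810 (mod 2279)
7^128 ≡ 810^2 = 656100 ≡ 2027 (mod 2279)
7^256 ≡ 2027^2 = 4108729 ≡ 1971 (mod 2279)
7^512 ≡ 1971^2 = 3884841 ≡ 1425 (mod 2279)
7^1024 ≡ 1425^2 = 2030625 ≡ 36 (mod 2279)
7^2048 ≡ 36^2 = 1296 ≡ 1296 (mod 2279)
2278 = 2048 + 128 + 64 + 32 + 4 + 2 in binary powers of 2.
So 7^2278 ≡ 1296 · 2027 · 810 · 307 · 122 · 49 ≡ 982 (mod 2279).
Since 982 ≠ 1, base 7 is a Fermat witness: 2279 is composite.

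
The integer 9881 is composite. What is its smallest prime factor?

41

9881 is odd.
Digit sum 26, not divisible by 3.
Ends in 1: not divisible by 5.
7: 9881 = 7·1411 + 4
11: 9881 = 11·898 + 3
13: 9881 = 13·760 + 1
17: 9881 = 17·581 + 4
19: 9881 = 19·520 + 1
23: 9881 = 23·429 + 14
29: 9881 = 29·340 + 21
31: 9881 = 31·318 + 23
37: 9881 = 37·267 + 2
41: 9881 = 41·241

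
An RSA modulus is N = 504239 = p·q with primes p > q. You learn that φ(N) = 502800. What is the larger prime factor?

φ(n) = (p−1)(q−1) = n − (p+q) + 1, so p + q = 504239 − 502800 + 1 = 1440.
p and q are the roots of t² − 1440t + 504239 = 0.
Discriminant: 1440² − 4·504239 = 2073600 − 2016956 = 56644; √56644 = 238.
q = (1440 − 238)/2 = 601, p = (1440 + 238)/2 = 839.
Check: 601 · 839 = 504239.

839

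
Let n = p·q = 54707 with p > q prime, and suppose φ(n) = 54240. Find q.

227

φ(n) = (p−1)(q−1) = n − (p+q) + 1, so p + q = 54707 − 54240 + 1 = 468.
p and q are the roots of t² − 468t + 54707 = 0.
Discriminant: 468² − 4·54707 = 219024 − 218828 = 196; √196 = 14.
q = (468 − 14)/2 = 227, p = (468 + 14)/2 = 241.
Check: 227 · 241 = 54707.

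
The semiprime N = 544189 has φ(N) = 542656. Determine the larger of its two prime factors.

977

φ(n) = (p−1)(q−1) = n − (p+q) + 1, so p + q = 544189 − 542656 + 1 = 1534.
p and q are the roots of t² − 1534t + 544189 = 0.
Discriminant: 1534² − 4·544189 = 2353156 − 2176756 = 176400; √176400 = 420.
q = (1534 − 420)/2 = 557, p = (1534 + 420)/2 = 977.
Check: 557 · 977 = 544189.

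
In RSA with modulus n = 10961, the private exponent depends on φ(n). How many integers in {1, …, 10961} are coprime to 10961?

10752

Factor: 10961 = 97 · 113.
φ(10961) = (97−1) · (113−1) = 96 · 112 = 10752.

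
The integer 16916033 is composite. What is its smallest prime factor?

16916033 is odd.
Digit sum 29, not divisible by 3.
Ends in 3: not divisible by 5.
7: 16916033 = 7·2416576 + 1
11: 16916033 = 11·1537821 + 2
13: 16916033 = 13·1301233 + 4
17: 16916033 = 17·995060 + 13
19: 16916033 = 19·890317 + 10
23: 16916033 = 23·735479 + 16
29: 16916033 = 29·583311 + 14
31: 16916033 = 31·545678 + 15
37: 16916033 = 37·457190 + 3
41: 16916033 = 41·412586 + 7
43: 16916033 = 43·393396 + 5
47: 16916033 = 47·359915 + 28
53: 16916033 = 53·319170 + 23
59: 16916033 = 59·286712 + 25
61: 16916033 = 61·277312 + 1
67: 16916033 = 67·252478 + 7
71: 16916033 = 71·238253 + 70
73: 16916033 = 73·231726 + 35
79: 16916033 = 79·214127

79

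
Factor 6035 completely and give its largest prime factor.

6035 = 5 · 1207
1207 = 17 · 71
71 is prime.
So 6035 = 5 · 17 · 71; the largest prime factor is 71.

71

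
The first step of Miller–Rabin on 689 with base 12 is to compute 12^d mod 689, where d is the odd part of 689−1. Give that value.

689 − 1 = 688 = 2^4 · 43, so d = 43.
12^1 ≡ 12 (mod 689)
12^2 ≡ 12^2 = 144 ≡ 144 (mod 689)
12^4 ≡ 144^2 = 20736 ≡ 66 (mod 689)
12^8 ≡ 66^2 = 4356 ≡ 222 (mod 689)
12^16 ≡ 222^2 = 49284 ≡ 365 (mod 689)
12^32 ≡ 365^2 = 133225 ≡ 248 (mod 689)
43 = 32 + 8 + 2 + 1 in binary powers of 2.
So 12^43 ≡ 248 · 222 · 144 · 12 ≡ 337 (mod 689).
Squaring chain: 337 → 573 → 365 → 248; never reaches −1, so base 12 is a Miller–Rabin witness that 689 is composite.

337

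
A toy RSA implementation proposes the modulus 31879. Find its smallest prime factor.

31879 is odd.
Digit sum 28, not divisible by 3.
Ends in 9: not divisible by 5.
7: 31879 = 7·4554 + 1
11: 31879 = 11·2898 + 1
13: 31879 = 13·2452 + 3
17: 31879 = 17·1875 + 4
19: 31879 = 19·1677 + 16
23: 31879 = 23·1386 + 1
29: 31879 = 29·1099 + 8
31: 31879 = 31·1028 + 11
37: 31879 = 37·861 + 22
41: 31879 = 41·777 + 22
43: 31879 = 43·741 + 16
47: 31879 = 47·678 + 13
53: 31879 = 53·601 + 26
59: 31879 = 59·540 + 19
61: 31879 = 61·522 + 37
67: 31879 = 67·475 + 54
71: 31879 = 71·449

71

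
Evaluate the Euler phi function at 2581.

Factor: 2581 = 29 · 89.
φ(2581) = (29−1) · (89−1) = 28 · 88 = 2464.

2464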